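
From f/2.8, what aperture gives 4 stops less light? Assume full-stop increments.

Aperture: f/2.8 → f/4 → f/5.6 → f/8 → f/11 — 4 stops stopped down (darker).

f/11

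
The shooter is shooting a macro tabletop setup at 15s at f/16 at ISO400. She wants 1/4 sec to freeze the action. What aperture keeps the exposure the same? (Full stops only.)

f/2

Shutter speed: 15 → 8 → 4 → 2 → 1 → 1/2 → 1/4 — 6 stops faster (darker).
Need 6 stops brighter from the aperture: f/16 → f/11 → f/8 → f/5.6 → f/4 → f/2.8 → f/2.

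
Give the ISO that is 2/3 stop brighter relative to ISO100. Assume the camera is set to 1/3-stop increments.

ISO 160

ISO: 100 → 125 → 160 — 2/3 stop higher (brighter).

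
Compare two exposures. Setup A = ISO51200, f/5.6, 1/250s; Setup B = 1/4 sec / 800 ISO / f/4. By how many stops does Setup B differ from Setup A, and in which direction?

Aperture: f/5.6 → f/4 — 1 stop larger aperture (brighter).
Shutter speed: 1/250 → 1/125 → 1/60 → 1/30 → 1/15 → 1/8 → 1/4 — 6 stops slower (brighter).
ISO: 51200 → 25600 → 12800 → 6400 → 3200 → 1600 → 800 — 6 stops dropped (darker).
Net: +1 +6 −6 = +1 stop.

1 stop brighter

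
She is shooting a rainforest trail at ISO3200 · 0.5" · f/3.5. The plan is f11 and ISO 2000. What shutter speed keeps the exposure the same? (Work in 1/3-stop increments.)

8 s

Aperture: f/3.5 → f/4 → f/4.5 → f/5 → f/5.6 → f/6.3 → f/7.1 → f/8 → f/9 → f/10 → f/11 — 3 1/3 stops smaller aperture (darker).
ISO: 3200 → 2500 → 2000 — 2/3 stop dropped (darker).
Net change so far: 4 stops darker. Offset with the shutter speed: 0.5 → 0.6 → 0.8 → 1 → 1.3 → 1.6 → 2 → 2.5 → 3.2 → 4 → 5 → 6 → 8.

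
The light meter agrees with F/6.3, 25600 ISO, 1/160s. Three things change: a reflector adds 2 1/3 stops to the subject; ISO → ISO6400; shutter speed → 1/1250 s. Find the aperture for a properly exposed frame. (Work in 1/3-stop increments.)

Scene light: 2 1/3 stops brighter.
ISO: 25600 → 20000 → 16000 → 12800 → 10000 → 8000 → 6400 — 2 stops dropped (darker).
Shutter speed: 1/160 → 1/200 → 1/250 → 1/320 → 1/400 → 1/500 → 1/640 → 1/800 → 1/1000 → 1/1250 — 3 stops faster (darker).
Net so far: 2 2/3 stops darker. Aperture: f/6.3 → f/5.6 → f/5 → f/4.5 → f/4 → f/3.5 → f/3.2 → f/2.8 → f/2.5.

f/2.5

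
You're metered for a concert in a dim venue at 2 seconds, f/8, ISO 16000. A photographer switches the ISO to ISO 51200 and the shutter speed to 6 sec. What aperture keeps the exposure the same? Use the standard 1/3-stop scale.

f/25

ISO: 16000 → 20000 → 25600 → 32000 → 40000 → 51200 — 1 2/3 stops raised (brighter).
Shutter speed: 2 → 2.5 → 3.2 → 4 → 5 → 6 — 1 2/3 stops longer (brighter).
Net change so far: 3 1/3 stops brighter. Offset with the aperture: f/8 → f/9 → f/10 → f/11 → f/13 → f/14 → f/16 → f/18 → f/20 → f/22 → f/25.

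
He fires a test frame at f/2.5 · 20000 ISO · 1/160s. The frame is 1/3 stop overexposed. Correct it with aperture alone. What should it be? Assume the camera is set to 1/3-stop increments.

f/2.8

Overexposed by 1/3 stop → need 1/3 stop darker.
Aperture: f/2.5 → f/2.8.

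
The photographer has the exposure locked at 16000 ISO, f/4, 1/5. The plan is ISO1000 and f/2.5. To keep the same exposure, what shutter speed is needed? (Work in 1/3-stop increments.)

1.3 s

ISO: 16000 → 12800 → 10000 → 8000 → 6400 → 5000 → 4000 → 3200 → 2500 → 2000 → 1600 → 1250 → 1000 — 4 stops lower (darker).
Aperture: f/4 → f/3.5 → f/3.2 → f/2.8 → f/2.5 — 1 1/3 stops wider (brighter).
Net change so far: 2 2/3 stops darker. Offset with the shutter speed: 1/5 → 1/4 → 0.3 → 0.4 → 0.5 → 0.6 → 0.8 → 1 → 1.3.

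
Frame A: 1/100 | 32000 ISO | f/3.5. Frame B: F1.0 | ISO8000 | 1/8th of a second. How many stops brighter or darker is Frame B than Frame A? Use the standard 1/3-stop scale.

Aperture: f/3.5 → f/3.2 → f/2.8 → f/2.5 → f/2.2 → f/2 → f/1.8 → f/1.6 → f/1.4 → f/1.2 → f/1.1 → f/1.0 — 3 2/3 stops wider (brighter).
Shutter speed: 1/100 → 1/80 → 1/60 → 1/50 → 1/40 → 1/30 → 1/25 → 1/20 → 1/15 → 1/13 → 1/10 → 1/8 — 3 2/3 stops slower (brighter).
ISO: 32000 → 25600 → 20000 → 16000 → 12800 → 10000 → 8000 — 2 stops lower (darker).
Net: +3 2/3 +3 2/3 −2 = +5 1/3 stops.

5 1/3 stops brighter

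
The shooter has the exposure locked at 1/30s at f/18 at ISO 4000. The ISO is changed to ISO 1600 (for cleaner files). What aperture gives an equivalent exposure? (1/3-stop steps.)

ISO: 4000 → 3200 → 2500 → 2000 → 1600 — 1 1/3 stops dropped (darker).
Need 1 1/3 stops brighter from the aperture: f/18 → f/16 → f/14 → f/13 → f/11.

f/11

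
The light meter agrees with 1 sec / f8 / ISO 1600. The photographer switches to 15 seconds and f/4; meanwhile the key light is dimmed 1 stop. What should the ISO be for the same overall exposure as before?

Scene light: 1 stop darker.
Shutter speed: 1 → 2 → 4 → 8 → 15 — 4 stops longer (brighter).
Aperture: f/8 → f/5.6 → f/4 — 2 stops larger aperture (brighter).
Net so far: 5 stops brighter. ISO: 1600 → 800 → 400 → 200 → 100 → 50.

ISO 50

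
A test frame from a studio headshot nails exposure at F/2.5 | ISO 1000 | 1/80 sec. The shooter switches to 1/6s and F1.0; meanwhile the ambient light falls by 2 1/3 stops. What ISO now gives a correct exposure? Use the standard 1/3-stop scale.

Scene light: 2 1/3 stops darker.
Shutter speed: 1/80 → 1/60 → 1/50 → 1/40 → 1/30 → 1/25 → 1/20 → 1/15 → 1/13 → 1/10 → 1/8 → 1/6 — 3 2/3 stops slower (brighter).
Aperture: f/2.5 → f/2.2 → f/2 → f/1.8 → f/1.6 → f/1.4 → f/1.2 → f/1.1 → f/1.0 — 2 2/3 stops wider (brighter).
Net so far: 4 stops brighter. ISO: 1000 → 800 → 640 → 500 → 400 → 320 → 250 → 200 → 160 → 125 → 100 → 80 → 64.

ISO 64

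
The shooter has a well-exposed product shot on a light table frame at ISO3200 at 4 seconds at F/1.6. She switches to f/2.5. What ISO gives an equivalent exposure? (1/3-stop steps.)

Aperture: f/1.6 → f/1.8 → f/2 → f/2.2 → f/2.5 — 1 1/3 stops smaller aperture (darker).
Need 1 1/3 stops brighter from the ISO: 3200 → 4000 → 5000 → 6400 → 8000.

ISO 8000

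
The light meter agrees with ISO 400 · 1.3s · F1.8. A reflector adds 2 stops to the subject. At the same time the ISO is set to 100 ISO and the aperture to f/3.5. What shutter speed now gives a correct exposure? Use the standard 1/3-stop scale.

Scene light: 2 stops brighter.
ISO: 400 → 320 → 250 → 200 → 160 → 125 → 100 — 2 stops lower (darker).
Aperture: f/1.8 → f/2 → f/2.2 → f/2.5 → f/2.8 → f/3.2 → f/3.5 — 2 stops smaller aperture (darker).
Net so far: 2 stops darker. Shutter speed: 1.3 → 1.6 → 2 → 2.5 → 3.2 → 4 → 5.

5 s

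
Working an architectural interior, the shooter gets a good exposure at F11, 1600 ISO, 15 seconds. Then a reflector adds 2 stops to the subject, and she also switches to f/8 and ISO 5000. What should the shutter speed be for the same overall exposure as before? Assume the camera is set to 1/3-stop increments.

0.6 s

Scene light: 2 stops brighter.
Aperture: f/11 → f/10 → f/9 → f/8 — 1 stop wider (brighter).
ISO: 1600 → 2000 → 2500 → 3200 → 4000 → 5000 — 1 2/3 stops higher (brighter).
Net so far: 4 2/3 stops brighter. Shutter speed: 15 → 13 → 10 → 8 → 6 → 5 → 4 → 3.2 → 2.5 → 2 → 1.6 → 1.3 → 1 → 0.8 → 0.6.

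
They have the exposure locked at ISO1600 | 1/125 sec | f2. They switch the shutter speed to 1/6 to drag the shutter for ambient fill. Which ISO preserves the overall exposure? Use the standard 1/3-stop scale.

Shutter speed: 1/125 → 1/100 → 1/80 → 1/60 → 1/50 → 1/40 → 1/30 → 1/25 → 1/20 → 1/15 → 1/13 → 1/10 → 1/8 → 1/6 — 4 1/3 stops slower (brighter).
Need 4 1/3 stops darker from the ISO: 1600 → 1250 → 1000 → 800 → 640 → 500 → 400 → 320 → 250 → 200 → 160 → 125 → 100 → 80.

ISO 80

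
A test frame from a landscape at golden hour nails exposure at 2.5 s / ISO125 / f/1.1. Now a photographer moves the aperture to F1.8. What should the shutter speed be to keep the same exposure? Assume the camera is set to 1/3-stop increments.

6 s

Aperture: f/1.1 → f/1.2 → f/1.4 → f/1.6 → f/1.8 — 1 1/3 stops smaller aperture (darker).
Need 1 1/3 stops brighter from the shutter speed: 2.5 → 3.2 → 4 → 5 → 6.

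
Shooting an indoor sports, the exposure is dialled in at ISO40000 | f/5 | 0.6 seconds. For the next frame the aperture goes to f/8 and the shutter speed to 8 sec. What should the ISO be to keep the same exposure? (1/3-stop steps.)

ISO 8000

Aperture: f/5 → f/5.6 → f/6.3 → f/7.1 → f/8 — 1 1/3 stops smaller aperture (darker).
Shutter speed: 0.6 → 0.8 → 1 → 1.3 → 1.6 → 2 → 2.5 → 3.2 → 4 → 5 → 6 → 8 — 3 2/3 stops longer (brighter).
Net change so far: 2 1/3 stops brighter. Offset with the ISO: 40000 → 32000 → 25600 → 20000 → 16000 → 12800 → 10000 → 8000.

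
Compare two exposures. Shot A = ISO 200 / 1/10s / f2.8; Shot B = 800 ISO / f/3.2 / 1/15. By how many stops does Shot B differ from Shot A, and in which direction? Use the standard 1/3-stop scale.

Aperture: f/2.8 → f/3.2 — 1/3 stop stopped down (darker).
Shutter speed: 1/10 → 1/13 → 1/15 — 2/3 stop faster (darker).
ISO: 200 → 250 → 320 → 400 → 500 → 640 → 800 — 2 stops raised (brighter).
Net: −1/3 −2/3 +2 = +1 stop.

1 stop brighter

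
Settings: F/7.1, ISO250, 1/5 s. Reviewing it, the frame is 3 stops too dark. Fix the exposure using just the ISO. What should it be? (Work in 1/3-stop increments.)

ISO 2000

Underexposed by 3 stops → need 3 stops brighter.
ISO: 250 → 320 → 400 → 500 → 640 → 800 → 1000 → 1250 → 1600 → 2000.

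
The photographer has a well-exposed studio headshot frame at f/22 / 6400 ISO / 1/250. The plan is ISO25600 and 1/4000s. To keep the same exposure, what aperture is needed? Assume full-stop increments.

ISO: 6400 → 12800 → 25600 — 2 stops raised (brighter).
Shutter speed: 1/250 → 1/500 → 1/1000 → 1/2000 → 1/4000 — 4 stops shorter (darker).
Net change so far: 2 stops darker. Offset with the aperture: f/22 → f/16 → f/11.

f/11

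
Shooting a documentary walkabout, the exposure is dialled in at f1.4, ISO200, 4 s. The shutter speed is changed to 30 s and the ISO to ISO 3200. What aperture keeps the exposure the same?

f/16

Shutter speed: 4 → 8 → 15 → 30 — 3 stops slower (brighter).
ISO: 200 → 400 → 800 → 1600 → 3200 — 4 stops raised (brighter).
Net change so far: 7 stops brighter. Offset with the aperture: f/1.4 → f/2 → f/2.8 → f/4 → f/5.6 → f/8 → f/11 → f/16.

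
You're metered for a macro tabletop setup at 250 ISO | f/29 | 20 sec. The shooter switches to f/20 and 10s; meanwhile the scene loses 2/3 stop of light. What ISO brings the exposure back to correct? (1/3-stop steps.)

ISO 400

Scene light: 2/3 stop darker.
Aperture: f/29 → f/25 → f/22 → f/20 — 1 stop wider (brighter).
Shutter speed: 20 → 15 → 13 → 10 — 1 stop shorter (darker).
Net so far: 2/3 stop darker. ISO: 250 → 320 → 400.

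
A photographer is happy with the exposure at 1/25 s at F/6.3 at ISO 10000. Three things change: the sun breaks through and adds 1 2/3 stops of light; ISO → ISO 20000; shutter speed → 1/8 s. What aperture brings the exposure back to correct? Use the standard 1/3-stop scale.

f/29

Scene light: 1 2/3 stops brighter.
ISO: 10000 → 12800 → 16000 → 20000 — 1 stop raised (brighter).
Shutter speed: 1/25 → 1/20 → 1/15 → 1/13 → 1/10 → 1/8 — 1 2/3 stops longer (brighter).
Net so far: 4 1/3 stops brighter. Aperture: f/6.3 → f/7.1 → f/8 → f/9 → f/10 → f/11 → f/13 → f/14 → f/16 → f/18 → f/20 → f/22 → f/25 → f/29.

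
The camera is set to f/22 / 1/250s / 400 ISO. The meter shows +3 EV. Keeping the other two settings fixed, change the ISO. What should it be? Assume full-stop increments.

ISO 50

Overexposed by 3 stops → need 3 stops darker.
ISO: 400 → 200 → 100 → 50.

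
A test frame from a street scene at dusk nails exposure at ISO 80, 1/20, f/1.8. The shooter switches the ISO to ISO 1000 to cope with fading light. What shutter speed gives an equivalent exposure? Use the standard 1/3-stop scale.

ISO: 80 → 100 → 125 → 160 → 200 → 250 → 320 → 400 → 500 → 640 → 800 → 1000 — 3 2/3 stops higher (brighter).
Need 3 2/3 stops darker from the shutter speed: 1/20 → 1/25 → 1/30 → 1/40 → 1/50 → 1/60 → 1/80 → 1/100 → 1/125 → 1/160 → 1/200 → 1/250.

1/250s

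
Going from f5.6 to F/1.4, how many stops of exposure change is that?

f/5.6 → f/4 → f/2.8 → f/2 → f/1.4 — count the steps: 4 stops.

4 stops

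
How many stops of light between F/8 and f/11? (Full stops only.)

f/8 → f/11 — count the steps: 1 stop.

1 stop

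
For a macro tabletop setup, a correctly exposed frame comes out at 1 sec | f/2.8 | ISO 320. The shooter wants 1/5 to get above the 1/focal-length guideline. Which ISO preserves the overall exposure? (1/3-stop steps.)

Shutter speed: 1 → 0.8 → 0.6 → 0.5 → 0.4 → 0.3 → 1/4 → 1/5 — 2 1/3 stops shorter (darker).
Need 2 1/3 stops brighter from the ISO: 320 → 400 → 500 → 640 → 800 → 1000 → 1250 → 1600.

ISO 1600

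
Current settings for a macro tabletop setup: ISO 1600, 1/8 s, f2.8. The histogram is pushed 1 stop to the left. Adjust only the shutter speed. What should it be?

Underexposed by 1 stop → need 1 stop brighter.
Shutter speed: 1/8 → 1/4.

1/4s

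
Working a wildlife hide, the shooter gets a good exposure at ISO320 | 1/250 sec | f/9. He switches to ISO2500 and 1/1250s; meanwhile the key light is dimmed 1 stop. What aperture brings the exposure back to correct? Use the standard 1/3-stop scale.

Scene light: 1 stop darker.
ISO: 320 → 400 → 500 → 640 → 800 → 1000 → 1250 → 1600 → 2000 → 2500 — 3 stops higher (brighter).
Shutter speed: 1/250 → 1/320 → 1/400 → 1/500 → 1/640 → 1/800 → 1/1000 → 1/1250 — 2 1/3 stops shorter (darker).
Net so far: 1/3 stop darker. Aperture: f/9 → f/8.

f/8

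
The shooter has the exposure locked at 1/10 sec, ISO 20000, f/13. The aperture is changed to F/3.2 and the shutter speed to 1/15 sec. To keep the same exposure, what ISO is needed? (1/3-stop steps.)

Aperture: f/13 → f/11 → f/10 → f/9 → f/8 → f/7.1 → f/6.3 → f/5.6 → f/5 → f/4.5 → f/4 → f/3.5 → f/3.2 — 4 stops opened up (brighter).
Shutter speed: 1/10 → 1/13 → 1/15 — 2/3 stop faster (darker).
Net change so far: 3 1/3 stops brighter. Offset with the ISO: 20000 → 16000 → 12800 → 10000 → 8000 → 6400 → 5000 → 4000 → 3200 → 2500 → 2000.

ISO 2000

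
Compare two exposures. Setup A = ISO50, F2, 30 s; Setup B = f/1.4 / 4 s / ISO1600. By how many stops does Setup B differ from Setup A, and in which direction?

3 stops brighter

Aperture: f/2 → f/1.4 — 1 stop larger aperture (brighter).
Shutter speed: 30 → 15 → 8 → 4 — 3 stops faster (darker).
ISO: 50 → 100 → 200 → 400 → 800 → 1600 — 5 stops higher (brighter).
Net: +1 −3 +5 = +3 stops.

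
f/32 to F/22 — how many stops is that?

f/32 → f/22 — count the steps: 1 stop.

1 stop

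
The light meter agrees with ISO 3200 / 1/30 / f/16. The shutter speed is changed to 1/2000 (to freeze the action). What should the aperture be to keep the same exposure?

Shutter speed: 1/30 → 1/60 → 1/125 → 1/250 → 1/500 → 1/1000 → 1/2000 — 6 stops shorter (darker).
Need 6 stops brighter from the aperture: f/16 → f/11 → f/8 → f/5.6 → f/4 → f/2.8 → f/2.

f/2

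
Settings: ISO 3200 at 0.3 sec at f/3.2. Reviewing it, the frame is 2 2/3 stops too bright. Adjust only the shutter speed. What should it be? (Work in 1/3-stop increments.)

Overexposed by 2 2/3 stops → need 2 2/3 stops darker.
Shutter speed: 0.3 → 1/4 → 1/5 → 1/6 → 1/8 → 1/10 → 1/13 → 1/15 → 1/20.

1/20s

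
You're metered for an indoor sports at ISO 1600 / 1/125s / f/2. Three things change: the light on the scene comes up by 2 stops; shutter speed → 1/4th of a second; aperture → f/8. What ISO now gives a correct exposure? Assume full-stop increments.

Scene light: 2 stops brighter.
Shutter speed: 1/125 → 1/60 → 1/30 → 1/15 → 1/8 → 1/4 — 5 stops longer (brighter).
Aperture: f/2 → f/2.8 → f/4 → f/5.6 → f/8 — 4 stops smaller aperture (darker).
Net so far: 3 stops brighter. ISO: 1600 → 800 → 400 → 200.

ISO 200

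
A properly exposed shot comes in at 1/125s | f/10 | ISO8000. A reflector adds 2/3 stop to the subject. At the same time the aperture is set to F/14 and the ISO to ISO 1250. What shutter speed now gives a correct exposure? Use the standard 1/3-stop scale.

1/15s

Scene light: 2/3 stop brighter.
Aperture: f/10 → f/11 → f/13 → f/14 — 1 stop smaller aperture (darker).
ISO: 8000 → 6400 → 5000 → 4000 → 3200 → 2500 → 2000 → 1600 → 1250 — 2 2/3 stops lower (darker).
Net so far: 3 stops darker. Shutter speed: 1/125 → 1/100 → 1/80 → 1/60 → 1/50 → 1/40 → 1/30 → 1/25 → 1/20 → 1/15.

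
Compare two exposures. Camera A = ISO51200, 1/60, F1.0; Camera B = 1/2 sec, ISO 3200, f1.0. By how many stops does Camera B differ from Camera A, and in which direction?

1 stop brighter

Aperture: unchanged.
Shutter speed: 1/60 → 1/30 → 1/15 → 1/8 → 1/4 → 1/2 — 5 stops slower (brighter).
ISO: 51200 → 25600 → 12800 → 6400 → 3200 — 4 stops lower (darker).
Net: +5 −4 = +1 stop.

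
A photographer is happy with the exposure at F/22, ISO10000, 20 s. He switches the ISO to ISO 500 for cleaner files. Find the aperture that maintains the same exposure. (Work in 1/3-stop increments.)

f/5

ISO: 10000 → 8000 → 6400 → 5000 → 4000 → 3200 → 2500 → 2000 → 1600 → 1250 → 1000 → 800 → 640 → 500 — 4 1/3 stops dropped (darker).
Need 4 1/3 stops brighter from the aperture: f/22 → f/20 → f/18 → f/16 → f/14 → f/13 → f/11 → f/10 → f/9 → f/8 → f/7.1 → f/6.3 → f/5.6 → f/5.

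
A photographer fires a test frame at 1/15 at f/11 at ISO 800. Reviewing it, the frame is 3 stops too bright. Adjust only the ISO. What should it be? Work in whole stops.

ISO 100

Overexposed by 3 stops → need 3 stops darker.
ISO: 800 → 400 → 200 → 100.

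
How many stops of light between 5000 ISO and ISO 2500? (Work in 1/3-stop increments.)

5000 → 4000 → 3200 → 2500 — count the steps: 3 third-stops = 1 stop.

1 stop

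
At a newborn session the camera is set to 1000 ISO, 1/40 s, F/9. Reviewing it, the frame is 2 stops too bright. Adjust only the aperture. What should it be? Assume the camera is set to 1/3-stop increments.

f/18

Overexposed by 2 stops → need 2 stops darker.
Aperture: f/9 → f/10 → f/11 → f/13 → f/14 → f/16 → f/18.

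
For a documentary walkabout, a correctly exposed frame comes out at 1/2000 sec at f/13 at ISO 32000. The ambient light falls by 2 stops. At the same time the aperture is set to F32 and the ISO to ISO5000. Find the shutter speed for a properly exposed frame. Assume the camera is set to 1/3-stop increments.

1/13s

Scene light: 2 stops darker.
Aperture: f/13 → f/14 → f/16 → f/18 → f/20 → f/22 → f/25 → f/29 → f/32 — 2 2/3 stops narrower (darker).
ISO: 32000 → 25600 → 20000 → 16000 → 12800 → 10000 → 8000 → 6400 → 5000 — 2 2/3 stops lower (darker).
Net so far: 7 1/3 stops darker. Shutter speed: 1/2000 → 1/1600 → 1/1250 → 1/1000 → 1/800 → 1/640 → 1/500 → 1/400 → 1/320 → 1/250 → 1/200 → 1/160 → 1/125 → 1/100 → 1/80 → 1/60 → 1/50 → 1/40 → 1/30 → 1/25 → 1/20 → 1/15 → 1/13.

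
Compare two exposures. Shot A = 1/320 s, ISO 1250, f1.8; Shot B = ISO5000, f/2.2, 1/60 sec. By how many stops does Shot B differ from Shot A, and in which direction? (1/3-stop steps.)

Aperture: f/1.8 → f/2 → f/2.2 — 2/3 stop stopped down (darker).
Shutter speed: 1/320 → 1/250 → 1/200 → 1/160 → 1/125 → 1/100 → 1/80 → 1/60 — 2 1/3 stops longer (brighter).
ISO: 1250 → 1600 → 2000 → 2500 → 3200 → 4000 → 5000 — 2 stops raised (brighter).
Net: −2/3 +2 1/3 +2 = +3 2/3 stops.

3 2/3 stops brighter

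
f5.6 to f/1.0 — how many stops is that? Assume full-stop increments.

5 stops

f/5.6 → f/4 → f/2.8 → f/2 → f/1.4 → f/1.0 — count the steps: 5 stops.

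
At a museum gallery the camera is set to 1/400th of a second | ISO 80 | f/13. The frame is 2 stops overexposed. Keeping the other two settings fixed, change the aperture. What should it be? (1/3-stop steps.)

f/25

Overexposed by 2 stops → need 2 stops darker.
Aperture: f/13 → f/14 → f/16 → f/18 → f/20 → f/22 → f/25.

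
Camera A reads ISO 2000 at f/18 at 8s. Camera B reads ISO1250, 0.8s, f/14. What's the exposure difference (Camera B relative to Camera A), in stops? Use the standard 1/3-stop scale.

3 1/3 stops darker

Aperture: f/18 → f/16 → f/14 — 2/3 stop opened up (brighter).
Shutter speed: 8 → 6 → 5 → 4 → 3.2 → 2.5 → 2 → 1.6 → 1.3 → 1 → 0.8 — 3 1/3 stops shorter (darker).
ISO: 2000 → 1600 → 1250 — 2/3 stop lower (darker).
Net: +2/3 −3 1/3 −2/3 = −3 1/3 stops.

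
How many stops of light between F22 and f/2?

f/22 → f/16 → f/11 → f/8 → f/5.6 → f/4 → f/2.8 → f/2 — count the steps: 7 stops.

7 stops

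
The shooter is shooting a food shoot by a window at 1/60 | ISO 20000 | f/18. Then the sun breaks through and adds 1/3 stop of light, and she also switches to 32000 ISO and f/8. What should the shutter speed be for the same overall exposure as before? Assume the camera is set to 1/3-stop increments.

1/640s

Scene light: 1/3 stop brighter.
ISO: 20000 → 25600 → 32000 — 2/3 stop higher (brighter).
Aperture: f/18 → f/16 → f/14 → f/13 → f/11 → f/10 → f/9 → f/8 — 2 1/3 stops wider (brighter).
Net so far: 3 1/3 stops brighter. Shutter speed: 1/60 → 1/80 → 1/100 → 1/125 → 1/160 → 1/200 → 1/250 → 1/320 → 1/400 → 1/500 → 1/640.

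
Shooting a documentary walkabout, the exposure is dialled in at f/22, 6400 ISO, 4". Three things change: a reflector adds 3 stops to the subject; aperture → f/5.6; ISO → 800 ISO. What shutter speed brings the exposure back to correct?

1/4s

Scene light: 3 stops brighter.
Aperture: f/22 → f/16 → f/11 → f/8 → f/5.6 — 4 stops opened up (brighter).
ISO: 6400 → 3200 → 1600 → 800 — 3 stops lower (darker).
Net so far: 4 stops brighter. Shutter speed: 4 → 2 → 1 → 1/2 → 1/4.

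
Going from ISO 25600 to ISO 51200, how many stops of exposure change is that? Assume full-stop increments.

1 stop

25600 → 51200 — count the steps: 1 stop.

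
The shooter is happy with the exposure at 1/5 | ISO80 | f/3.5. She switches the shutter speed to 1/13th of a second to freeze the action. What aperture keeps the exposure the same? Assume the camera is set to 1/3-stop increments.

Shutter speed: 1/5 → 1/6 → 1/8 → 1/10 → 1/13 — 1 1/3 stops faster (darker).
Need 1 1/3 stops brighter from the aperture: f/3.5 → f/3.2 → f/2.8 → f/2.5 → f/2.2.

f/2.2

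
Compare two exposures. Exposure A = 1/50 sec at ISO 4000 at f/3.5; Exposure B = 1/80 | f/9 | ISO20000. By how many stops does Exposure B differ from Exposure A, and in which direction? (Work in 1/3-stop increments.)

Aperture: f/3.5 → f/4 → f/4.5 → f/5 → f/5.6 → f/6.3 → f/7.1 → f/8 → f/9 — 2 2/3 stops stopped down (darker).
Shutter speed: 1/50 → 1/60 → 1/80 — 2/3 stop faster (darker).
ISO: 4000 → 5000 → 6400 → 8000 → 10000 → 12800 → 16000 → 20000 — 2 1/3 stops higher (brighter).
Net: −2 2/3 −2/3 +2 1/3 = −1 stop.

1 stop darker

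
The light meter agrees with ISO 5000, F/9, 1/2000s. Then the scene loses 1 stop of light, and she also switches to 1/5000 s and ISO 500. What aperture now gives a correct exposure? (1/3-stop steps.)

f/1.2

Scene light: 1 stop darker.
Shutter speed: 1/2000 → 1/2500 → 1/3200 → 1/4000 → 1/5000 — 1 1/3 stops shorter (darker).
ISO: 5000 → 4000 → 3200 → 2500 → 2000 → 1600 → 1250 → 1000 → 800 → 640 → 500 — 3 1/3 stops lower (darker).
Net so far: 5 2/3 stops darker. Aperture: f/9 → f/8 → f/7.1 → f/6.3 → f/5.6 → f/5 → f/4.5 → f/4 → f/3.5 → f/3.2 → f/2.8 → f/2.5 → f/2.2 → f/2 → f/1.8 → f/1.6 → f/1.4 → f/1.2.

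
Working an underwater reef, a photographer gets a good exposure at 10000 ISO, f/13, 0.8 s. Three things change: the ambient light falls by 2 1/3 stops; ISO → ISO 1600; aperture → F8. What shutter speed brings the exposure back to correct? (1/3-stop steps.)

Scene light: 2 1/3 stops darker.
ISO: 10000 → 8000 → 6400 → 5000 → 4000 → 3200 → 2500 → 2000 → 1600 — 2 2/3 stops dropped (darker).
Aperture: f/13 → f/11 → f/10 → f/9 → f/8 — 1 1/3 stops opened up (brighter).
Net so far: 3 2/3 stops darker. Shutter speed: 0.8 → 1 → 1.3 → 1.6 → 2 → 2.5 → 3.2 → 4 → 5 → 6 → 8 → 10.

10 s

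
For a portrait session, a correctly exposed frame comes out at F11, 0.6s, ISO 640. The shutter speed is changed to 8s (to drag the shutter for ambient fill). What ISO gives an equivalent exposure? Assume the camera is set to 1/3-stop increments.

ISO 50

Shutter speed: 0.6 → 0.8 → 1 → 1.3 → 1.6 → 2 → 2.5 → 3.2 → 4 → 5 → 6 → 8 — 3 2/3 stops slower (brighter).
Need 3 2/3 stops darker from the ISO: 640 → 500 → 400 → 320 → 250 → 200 → 160 → 125 → 100 → 80 → 64 → 50.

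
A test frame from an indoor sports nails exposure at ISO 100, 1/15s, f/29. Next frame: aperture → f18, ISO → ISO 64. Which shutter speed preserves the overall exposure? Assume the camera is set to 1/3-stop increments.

1/25s

Aperture: f/29 → f/25 → f/22 → f/20 → f/18 — 1 1/3 stops wider (brighter).
ISO: 100 → 80 → 64 — 2/3 stop dropped (darker).
Net change so far: 2/3 stop brighter. Offset with the shutter speed: 1/15 → 1/20 → 1/25.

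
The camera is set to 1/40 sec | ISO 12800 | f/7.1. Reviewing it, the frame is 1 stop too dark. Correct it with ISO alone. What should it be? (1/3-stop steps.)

Underexposed by 1 stop → need 1 stop brighter.
ISO: 12800 → 16000 → 20000 → 25600.

ISO 25600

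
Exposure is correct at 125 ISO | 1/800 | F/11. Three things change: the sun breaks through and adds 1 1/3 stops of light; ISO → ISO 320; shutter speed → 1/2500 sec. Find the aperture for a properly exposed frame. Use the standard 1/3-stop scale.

Scene light: 1 1/3 stops brighter.
ISO: 125 → 160 → 200 → 250 → 320 — 1 1/3 stops raised (brighter).
Shutter speed: 1/800 → 1/1000 → 1/1250 → 1/1600 → 1/2000 → 1/2500 — 1 2/3 stops shorter (darker).
Net so far: 1 stop brighter. Aperture: f/11 → f/13 → f/14 → f/16.

f/16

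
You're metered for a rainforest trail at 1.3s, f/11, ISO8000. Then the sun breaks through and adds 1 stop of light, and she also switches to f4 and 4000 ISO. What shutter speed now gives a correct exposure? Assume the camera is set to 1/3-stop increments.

1/6s

Scene light: 1 stop brighter.
Aperture: f/11 → f/10 → f/9 → f/8 → f/7.1 → f/6.3 → f/5.6 → f/5 → f/4.5 → f/4 — 3 stops wider (brighter).
ISO: 8000 → 6400 → 5000 → 4000 — 1 stop lower (darker).
Net so far: 3 stops brighter. Shutter speed: 1.3 → 1 → 0.8 → 0.6 → 0.5 → 0.4 → 0.3 → 1/4 → 1/5 → 1/6.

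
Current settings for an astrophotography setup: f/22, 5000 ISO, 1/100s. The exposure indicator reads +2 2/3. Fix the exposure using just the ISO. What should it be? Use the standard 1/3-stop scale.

ISO 800

Overexposed by 2 2/3 stops → need 2 2/3 stops darker.
ISO: 5000 → 4000 → 3200 → 2500 → 2000 → 1600 → 1250 → 1000 → 800.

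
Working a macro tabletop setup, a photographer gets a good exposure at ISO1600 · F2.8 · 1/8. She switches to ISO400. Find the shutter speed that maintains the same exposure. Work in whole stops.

ISO: 1600 → 800 → 400 — 2 stops dropped (darker).
Need 2 stops brighter from the shutter speed: 1/8 → 1/4 → 1/2.

1/2s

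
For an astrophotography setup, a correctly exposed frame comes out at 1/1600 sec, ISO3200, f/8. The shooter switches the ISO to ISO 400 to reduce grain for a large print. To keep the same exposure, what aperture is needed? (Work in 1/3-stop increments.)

ISO: 3200 → 2500 → 2000 → 1600 → 1250 → 1000 → 800 → 640 → 500 → 400 — 3 stops dropped (darker).
Need 3 stops brighter from the aperture: f/8 → f/7.1 → f/6.3 → f/5.6 → f/5 → f/4.5 → f/4 → f/3.5 → f/3.2 → f/2.8.

f/2.8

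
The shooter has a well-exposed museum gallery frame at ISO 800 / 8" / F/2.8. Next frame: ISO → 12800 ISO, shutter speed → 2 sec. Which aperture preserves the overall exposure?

ISO: 800 → 1600 → 3200 → 6400 → 12800 — 4 stops raised (brighter).
Shutter speed: 8 → 4 → 2 — 2 stops shorter (darker).
Net change so far: 2 stops brighter. Offset with the aperture: f/2.8 → f/4 → f/5.6.

f/5.6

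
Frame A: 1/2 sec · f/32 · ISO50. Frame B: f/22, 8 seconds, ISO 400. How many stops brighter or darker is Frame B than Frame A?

Aperture: f/32 → f/22 — 1 stop opened up (brighter).
Shutter speed: 1/2 → 1 → 2 → 4 → 8 — 4 stops longer (brighter).
ISO: 50 → 100 → 200 → 400 — 3 stops raised (brighter).
Net: +1 +4 +3 = +8 stops.

8 stops brighter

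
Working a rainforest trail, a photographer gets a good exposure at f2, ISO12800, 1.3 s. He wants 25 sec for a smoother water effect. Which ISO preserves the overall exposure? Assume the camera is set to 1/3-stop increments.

ISO 640

Shutter speed: 1.3 → 1.6 → 2 → 2.5 → 3.2 → 4 → 5 → 6 → 8 → 10 → 13 → 15 → 20 → 25 — 4 1/3 stops slower (brighter).
Need 4 1/3 stops darker from the ISO: 12800 → 10000 → 8000 → 6400 → 5000 → 4000 → 3200 → 2500 → 2000 → 1600 → 1250 → 1000 → 800 → 640.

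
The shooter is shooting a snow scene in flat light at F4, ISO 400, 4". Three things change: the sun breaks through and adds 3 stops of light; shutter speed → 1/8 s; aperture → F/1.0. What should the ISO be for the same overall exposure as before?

ISO 100

Scene light: 3 stops brighter.
Shutter speed: 4 → 2 → 1 → 1/2 → 1/4 → 1/8 — 5 stops faster (darker).
Aperture: f/4 → f/2.8 → f/2 → f/1.4 → f/1.0 — 4 stops wider (brighter).
Net so far: 2 stops brighter. ISO: 400 → 200 → 100.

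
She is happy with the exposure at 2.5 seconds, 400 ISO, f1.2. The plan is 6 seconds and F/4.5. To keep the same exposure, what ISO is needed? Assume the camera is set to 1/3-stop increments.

ISO 2000

Shutter speed: 2.5 → 3.2 → 4 → 5 → 6 — 1 1/3 stops longer (brighter).
Aperture: f/1.2 → f/1.4 → f/1.6 → f/1.8 → f/2 → f/2.2 → f/2.5 → f/2.8 → f/3.2 → f/3.5 → f/4 → f/4.5 — 3 2/3 stops stopped down (darker).
Net change so far: 2 1/3 stops darker. Offset with the ISO: 400 → 500 → 640 → 800 → 1000 → 1250 → 1600 → 2000.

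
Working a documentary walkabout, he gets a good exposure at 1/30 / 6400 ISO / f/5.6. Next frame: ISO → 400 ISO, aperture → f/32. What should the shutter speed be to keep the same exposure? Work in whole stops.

ISO: 6400 → 3200 → 1600 → 800 → 400 — 4 stops dropped (darker).
Aperture: f/5.6 → f/8 → f/11 → f/16 → f/22 → f/32 — 5 stops narrower (darker).
Net change so far: 9 stops darker. Offset with the shutter speed: 1/30 → 1/15 → 1/8 → 1/4 → 1/2 → 1 → 2 → 4 → 8 → 15.

15 s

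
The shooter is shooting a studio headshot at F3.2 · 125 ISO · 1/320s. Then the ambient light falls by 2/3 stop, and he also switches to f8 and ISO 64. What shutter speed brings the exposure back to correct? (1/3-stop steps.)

1/15s

Scene light: 2/3 stop darker.
Aperture: f/3.2 → f/3.5 → f/4 → f/4.5 → f/5 → f/5.6 → f/6.3 → f/7.1 → f/8 — 2 2/3 stops stopped down (darker).
ISO: 125 → 100 → 80 → 64 — 1 stop dropped (darker).
Net so far: 4 1/3 stops darker. Shutter speed: 1/320 → 1/250 → 1/200 → 1/160 → 1/125 → 1/100 → 1/80 → 1/60 → 1/50 → 1/40 → 1/30 → 1/25 → 1/20 → 1/15.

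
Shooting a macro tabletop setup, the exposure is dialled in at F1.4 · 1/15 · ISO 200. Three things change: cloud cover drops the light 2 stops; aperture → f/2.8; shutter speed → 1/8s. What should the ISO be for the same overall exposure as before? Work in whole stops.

Scene light: 2 stops darker.
Aperture: f/1.4 → f/2 → f/2.8 — 2 stops narrower (darker).
Shutter speed: 1/15 → 1/8 — 1 stop slower (brighter).
Net so far: 3 stops darker. ISO: 200 → 400 → 800 → 1600.

ISO 1600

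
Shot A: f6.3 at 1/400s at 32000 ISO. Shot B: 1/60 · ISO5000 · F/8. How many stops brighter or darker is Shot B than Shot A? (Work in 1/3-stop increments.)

2/3 stop darker

Aperture: f/6.3 → f/7.1 → f/8 — 2/3 stop smaller aperture (darker).
Shutter speed: 1/400 → 1/320 → 1/250 → 1/200 → 1/160 → 1/125 → 1/100 → 1/80 → 1/60 — 2 2/3 stops slower (brighter).
ISO: 32000 → 25600 → 20000 → 16000 → 12800 → 10000 → 8000 → 6400 → 5000 — 2 2/3 stops dropped (darker).
Net: −2/3 +2 2/3 −2 2/3 = −2/3 stops.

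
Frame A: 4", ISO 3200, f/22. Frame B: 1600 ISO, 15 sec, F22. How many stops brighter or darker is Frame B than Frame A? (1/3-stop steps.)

Aperture: unchanged.
Shutter speed: 4 → 5 → 6 → 8 → 10 → 13 → 15 — 2 stops slower (brighter).
ISO: 3200 → 2500 → 2000 → 1600 — 1 stop lower (darker).
Net: +2 −1 = +1 stop.

1 stop brighter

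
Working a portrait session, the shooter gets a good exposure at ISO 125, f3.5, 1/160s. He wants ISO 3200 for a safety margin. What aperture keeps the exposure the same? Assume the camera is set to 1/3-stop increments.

f/18

ISO: 125 → 160 → 200 → 250 → 320 → 400 → 500 → 640 → 800 → 1000 → 1250 → 1600 → 2000 → 2500 → 3200 — 4 2/3 stops higher (brighter).
Need 4 2/3 stops darker from the aperture: f/3.5 → f/4 → f/4.5 → f/5 → f/5.6 → f/6.3 → f/7.1 → f/8 → f/9 → f/10 → f/11 → f/13 → f/14 → f/16 → f/18.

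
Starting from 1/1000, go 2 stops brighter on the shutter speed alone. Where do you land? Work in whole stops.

Shutter speed: 1/1000 → 1/500 → 1/250 — 2 stops longer (brighter).

1/250s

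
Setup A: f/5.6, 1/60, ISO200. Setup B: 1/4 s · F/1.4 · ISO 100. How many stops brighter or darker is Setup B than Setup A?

7 stops brighter

Aperture: f/5.6 → f/4 → f/2.8 → f/2 → f/1.4 — 4 stops larger aperture (brighter).
Shutter speed: 1/60 → 1/30 → 1/15 → 1/8 → 1/4 — 4 stops slower (brighter).
ISO: 200 → 100 — 1 stop dropped (darker).
Net: +4 +4 −1 = +7 stops.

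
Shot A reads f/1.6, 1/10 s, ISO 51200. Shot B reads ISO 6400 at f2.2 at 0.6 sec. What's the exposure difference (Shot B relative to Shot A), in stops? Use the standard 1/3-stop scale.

1 1/3 stops darker

Aperture: f/1.6 → f/1.8 → f/2 → f/2.2 — 1 stop stopped down (darker).
Shutter speed: 1/10 → 1/8 → 1/6 → 1/5 → 1/4 → 0.3 → 0.4 → 0.5 → 0.6 — 2 2/3 stops slower (brighter).
ISO: 51200 → 40000 → 32000 → 25600 → 20000 → 16000 → 12800 → 10000 → 8000 → 6400 — 3 stops lower (darker).
Net: −1 +2 2/3 −3 = −1 1/3 stops.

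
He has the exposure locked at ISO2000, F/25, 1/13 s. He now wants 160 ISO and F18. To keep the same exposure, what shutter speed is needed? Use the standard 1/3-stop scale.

0.5 s

ISO: 2000 → 1600 → 1250 → 1000 → 800 → 640 → 500 → 400 → 320 → 250 → 200 → 160 — 3 2/3 stops lower (darker).
Aperture: f/25 → f/22 → f/20 → f/18 — 1 stop opened up (brighter).
Net change so far: 2 2/3 stops darker. Offset with the shutter speed: 1/13 → 1/10 → 1/8 → 1/6 → 1/5 → 1/4 → 0.3 → 0.4 → 0.5.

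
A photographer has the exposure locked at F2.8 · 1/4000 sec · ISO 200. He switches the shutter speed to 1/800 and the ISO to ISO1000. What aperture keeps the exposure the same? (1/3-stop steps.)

f/14

Shutter speed: 1/4000 → 1/3200 → 1/2500 → 1/2000 → 1/1600 → 1/1250 → 1/1000 → 1/800 — 2 1/3 stops longer (brighter).
ISO: 200 → 250 → 320 → 400 → 500 → 640 → 800 → 1000 — 2 1/3 stops higher (brighter).
Net change so far: 4 2/3 stops brighter. Offset with the aperture: f/2.8 → f/3.2 → f/3.5 → f/4 → f/4.5 → f/5 → f/5.6 → f/6.3 → f/7.1 → f/8 → f/9 → f/10 → f/11 → f/13 → f/14.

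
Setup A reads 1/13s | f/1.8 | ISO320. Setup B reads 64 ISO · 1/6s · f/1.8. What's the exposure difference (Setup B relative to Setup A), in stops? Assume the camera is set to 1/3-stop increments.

1 1/3 stops darker

Aperture: unchanged.
Shutter speed: 1/13 → 1/10 → 1/8 → 1/6 — 1 stop longer (brighter).
ISO: 320 → 250 → 200 → 160 → 125 → 100 → 80 → 64 — 2 1/3 stops dropped (darker).
Net: +1 −2 1/3 = −1 1/3 stops.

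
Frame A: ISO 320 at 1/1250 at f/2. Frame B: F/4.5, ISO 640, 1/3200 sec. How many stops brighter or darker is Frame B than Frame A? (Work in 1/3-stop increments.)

Aperture: f/2 → f/2.2 → f/2.5 → f/2.8 → f/3.2 → f/3.5 → f/4 → f/4.5 — 2 1/3 stops smaller aperture (darker).
Shutter speed: 1/1250 → 1/1600 → 1/2000 → 1/2500 → 1/3200 — 1 1/3 stops shorter (darker).
ISO: 320 → 400 → 500 → 640 — 1 stop raised (brighter).
Net: −2 1/3 −1 1/3 +1 = −2 2/3 stops.

2 2/3 stops darker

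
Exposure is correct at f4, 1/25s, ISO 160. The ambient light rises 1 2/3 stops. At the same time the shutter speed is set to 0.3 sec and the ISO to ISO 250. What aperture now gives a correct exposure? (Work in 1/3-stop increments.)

Scene light: 1 2/3 stops brighter.
Shutter speed: 1/25 → 1/20 → 1/15 → 1/13 → 1/10 → 1/8 → 1/6 → 1/5 → 1/4 → 0.3 — 3 stops slower (brighter).
ISO: 160 → 200 → 250 — 2/3 stop raised (brighter).
Net so far: 5 1/3 stops brighter. Aperture: f/4 → f/4.5 → f/5 → f/5.6 → f/6.3 → f/7.1 → f/8 → f/9 → f/10 → f/11 → f/13 → f/14 → f/16 → f/18 → f/20 → f/22 → f/25.

f/25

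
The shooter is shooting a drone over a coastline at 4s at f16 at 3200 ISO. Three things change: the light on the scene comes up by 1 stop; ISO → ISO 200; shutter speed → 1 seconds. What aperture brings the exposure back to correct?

f/2.8

Scene light: 1 stop brighter.
ISO: 3200 → 1600 → 800 → 400 → 200 — 4 stops lower (darker).
Shutter speed: 4 → 2 → 1 — 2 stops shorter (darker).
Net so far: 5 stops darker. Aperture: f/16 → f/11 → f/8 → f/5.6 → f/4 → f/2.8.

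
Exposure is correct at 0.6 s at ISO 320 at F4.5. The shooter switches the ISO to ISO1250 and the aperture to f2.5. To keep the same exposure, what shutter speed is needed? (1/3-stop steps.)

ISO: 320 → 400 → 500 → 640 → 800 → 1000 → 1250 — 2 stops higher (brighter).
Aperture: f/4.5 → f/4 → f/3.5 → f/3.2 → f/2.8 → f/2.5 — 1 2/3 stops opened up (brighter).
Net change so far: 3 2/3 stops brighter. Offset with the shutter speed: 0.6 → 0.5 → 0.4 → 0.3 → 1/4 → 1/5 → 1/6 → 1/8 → 1/10 → 1/13 → 1/15 → 1/20.

1/20s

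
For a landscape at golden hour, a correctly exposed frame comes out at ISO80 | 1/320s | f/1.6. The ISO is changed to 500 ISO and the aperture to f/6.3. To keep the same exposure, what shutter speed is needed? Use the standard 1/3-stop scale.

1/125s

ISO: 80 → 100 → 125 → 160 → 200 → 250 → 320 → 400 → 500 — 2 2/3 stops raised (brighter).
Aperture: f/1.6 → f/1.8 → f/2 → f/2.2 → f/2.5 → f/2.8 → f/3.2 → f/3.5 → f/4 → f/4.5 → f/5 → f/5.6 → f/6.3 — 4 stops stopped down (darker).
Net change so far: 1 1/3 stops darker. Offset with the shutter speed: 1/320 → 1/250 → 1/200 → 1/160 → 1/125.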